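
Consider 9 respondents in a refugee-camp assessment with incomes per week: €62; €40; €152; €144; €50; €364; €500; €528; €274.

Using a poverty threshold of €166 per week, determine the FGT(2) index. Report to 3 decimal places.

Below the line: €40, €50, €62, €144, €152 (q = 5 of N = 9).
Relative gaps: (166−40)/166 = 0.7590; (166−50)/166 = 0.6988; (166−62)/166 = 0.6265; (166−144)/166 = 0.1325; (166−152)/166 = 0.0843.
Squared: 0.5761; 0.4883; 0.3925; 0.0176; 0.0071.
Sum = 1.481637; P₂ = 1.481637 / 9 = 0.165.

0.165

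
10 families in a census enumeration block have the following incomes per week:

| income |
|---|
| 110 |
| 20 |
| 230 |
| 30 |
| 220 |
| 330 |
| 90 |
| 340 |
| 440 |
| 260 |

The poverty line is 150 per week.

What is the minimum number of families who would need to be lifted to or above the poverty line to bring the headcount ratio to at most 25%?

Currently q = 4 of N = 10 are below the line (H = 0.400).
A headcount ratio of at most 25% allows at most ⌊0.25 × 10⌋ = 2 poor families.
So at least 4 − 2 = 2 must be lifted.

2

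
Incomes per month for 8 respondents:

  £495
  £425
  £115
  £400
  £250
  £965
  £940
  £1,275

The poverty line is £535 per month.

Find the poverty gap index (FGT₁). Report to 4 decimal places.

Incomes under z: £115, £250, £400, £425, £495 (q = 5 of N = 8).
Gap ratios (z−y)/z: (535−115)/535 = 0.7850; (535−250)/535 = 0.5327; (535−400)/535 = 0.2523; (535−425)/535 = 0.2056; (535−495)/535 = 0.0748.
Σ = 1.850467. Dividing by the full population N = 8 gives P₁ = 0.2313.

0.2313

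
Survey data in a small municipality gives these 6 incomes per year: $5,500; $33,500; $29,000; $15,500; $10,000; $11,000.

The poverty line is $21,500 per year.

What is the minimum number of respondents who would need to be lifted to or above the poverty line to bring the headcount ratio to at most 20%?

4 of the 6 respondents are poor, so H = 4/6 = 0.667.
A headcount ratio of at most 20% allows at most ⌊0.20 × 6⌋ = 1 poor respondents.
So at least 4 − 1 = 3 must be lifted.

3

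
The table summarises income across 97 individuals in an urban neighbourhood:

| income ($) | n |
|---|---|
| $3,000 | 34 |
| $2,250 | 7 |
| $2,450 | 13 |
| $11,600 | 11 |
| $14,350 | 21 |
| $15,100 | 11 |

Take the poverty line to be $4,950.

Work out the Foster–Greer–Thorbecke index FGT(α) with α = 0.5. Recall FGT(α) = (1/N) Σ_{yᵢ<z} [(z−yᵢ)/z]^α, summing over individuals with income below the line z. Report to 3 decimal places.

0.369

Incomes under z: 7×$2,250, 13×$2,450, 34×$3,000 (q = 54 of N = 97).
Shortfall ratios: (4950−2250)/4950 = 0.5455 (×7); (4950−2450)/4950 = 0.5051 (×13); (4950−3000)/4950 = 0.3939 (×34).
Raised to α = 0.5: 0.73855 (×7); 0.71067 (×13); 0.62765 (×34).
Sum = 35.748501; FGT(0.5) = 35.748501 / 97 = 0.369.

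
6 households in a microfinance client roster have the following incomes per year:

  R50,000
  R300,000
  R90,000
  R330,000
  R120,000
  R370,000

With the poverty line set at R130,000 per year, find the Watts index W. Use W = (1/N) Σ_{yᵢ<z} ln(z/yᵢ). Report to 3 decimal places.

0.234

Below the line: R50,000, R90,000, R120,000 (q = 3 of N = 6).
ln(z/y) terms: ln(130000/50000) = 0.9555; ln(130000/90000) = 0.3677; ln(130000/120000) = 0.0800.
W = 1.403279 / 6 = 0.234.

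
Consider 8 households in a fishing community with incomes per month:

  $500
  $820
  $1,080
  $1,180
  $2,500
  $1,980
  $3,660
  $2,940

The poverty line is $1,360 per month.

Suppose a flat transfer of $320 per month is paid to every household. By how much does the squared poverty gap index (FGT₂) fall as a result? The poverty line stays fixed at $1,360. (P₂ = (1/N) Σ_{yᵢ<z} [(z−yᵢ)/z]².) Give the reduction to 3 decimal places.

Before: below the line — $500, $820, $1,080, $1,180; squared poverty gap index (FGT₂) = 0.07718.
After the $320 transfer: below the line — $820, $1,140; squared poverty gap index (FGT₂) = 0.02298.
Reduction = 0.07718 − 0.02298 = 0.054.

0.054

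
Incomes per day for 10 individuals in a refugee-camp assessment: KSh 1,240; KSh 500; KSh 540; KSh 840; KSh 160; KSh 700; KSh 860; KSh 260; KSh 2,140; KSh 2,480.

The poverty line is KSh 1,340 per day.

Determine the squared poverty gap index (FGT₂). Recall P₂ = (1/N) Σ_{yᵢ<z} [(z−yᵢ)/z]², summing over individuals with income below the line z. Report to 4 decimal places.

Incomes under z: KSh 160, KSh 260, KSh 500, KSh 540, KSh 700, KSh 840, KSh 860, KSh 1,240 (q = 8 of N = 10).
Gap ratios (z−y)/z: (1340−160)/1340 = 0.8806; (1340−260)/1340 = 0.8060; (1340−500)/1340 = 0.6269; (1340−540)/1340 = 0.5970; (1340−700)/1340 = 0.4776; (1340−840)/1340 = 0.3731; (1340−860)/1340 = 0.3582; (1340−1240)/1340 = 0.0746.
Squared: 0.7755; 0.6496; 0.3930; 0.3564; 0.2281; 0.1392; 0.1283; 0.0056.
Sum = 2.675652; P₂ = 2.675652 / 10 = 0.2676.

0.2676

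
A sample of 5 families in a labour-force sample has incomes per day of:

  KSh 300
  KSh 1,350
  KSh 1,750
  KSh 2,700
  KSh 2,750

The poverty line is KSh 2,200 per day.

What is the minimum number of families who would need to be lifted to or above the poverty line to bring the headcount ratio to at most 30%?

2

3 of the 5 families are poor, so H = 3/5 = 0.600.
A headcount ratio of at most 30% allows at most ⌊0.30 × 5⌋ = 1 poor families.
So at least 3 − 1 = 2 must be lifted.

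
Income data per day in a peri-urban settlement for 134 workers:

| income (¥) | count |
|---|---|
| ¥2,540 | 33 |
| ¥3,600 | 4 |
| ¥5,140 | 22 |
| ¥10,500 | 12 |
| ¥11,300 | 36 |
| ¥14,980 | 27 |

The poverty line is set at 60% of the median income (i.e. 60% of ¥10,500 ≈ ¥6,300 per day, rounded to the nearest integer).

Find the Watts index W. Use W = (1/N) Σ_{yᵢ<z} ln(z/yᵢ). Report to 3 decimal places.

0.274

Poor units: 33×¥2,540, 4×¥3,600, 22×¥5,140 (q = 59 of N = 134).
Log shortfalls: ln(6300/2540) = 0.9084 (×33); ln(6300/3600) = 0.5596 (×4); ln(6300/5140) = 0.2035 (×22).
W = 36.692111 / 134 = 0.274.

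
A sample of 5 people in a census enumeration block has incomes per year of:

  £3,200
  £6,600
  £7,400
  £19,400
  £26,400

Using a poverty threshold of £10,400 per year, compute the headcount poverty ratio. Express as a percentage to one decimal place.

60.0%

3 of the 5 people have income below £10,400.
H = 3/5 = 60.0%.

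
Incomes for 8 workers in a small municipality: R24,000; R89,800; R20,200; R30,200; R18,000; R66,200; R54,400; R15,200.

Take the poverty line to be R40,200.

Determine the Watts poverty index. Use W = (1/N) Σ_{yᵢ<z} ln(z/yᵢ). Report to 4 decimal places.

0.4083

Below z: R15,200, R18,000, R20,200, R24,000, R30,200 (q = 5 of N = 8).
Log shortfalls: ln(40200/15200) = 0.9726; ln(40200/18000) = 0.8035; ln(40200/20200) = 0.6882; ln(40200/24000) = 0.5158; ln(40200/30200) = 0.2860.
W = 3.266089 / 8 = 0.4083.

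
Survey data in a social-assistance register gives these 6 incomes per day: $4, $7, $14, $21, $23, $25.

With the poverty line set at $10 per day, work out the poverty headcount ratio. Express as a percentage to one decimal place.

33.3%

2 of the 6 people have income below $10.
H = 2/6 = 33.3%.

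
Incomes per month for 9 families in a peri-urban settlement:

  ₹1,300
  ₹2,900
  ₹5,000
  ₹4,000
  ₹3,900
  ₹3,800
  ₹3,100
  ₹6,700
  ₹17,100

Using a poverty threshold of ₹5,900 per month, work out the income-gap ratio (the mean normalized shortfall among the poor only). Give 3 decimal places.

0.419

Below the line: ₹1,300, ₹2,900, ₹3,100, ₹3,800, ₹3,900, ₹4,000, ₹5,000 (q = 7 of N = 9).
Relative gaps: 0.7797, 0.5085, 0.4746, 0.3559, 0.3390, 0.3220, 0.1525; sum = 2.932203.
The income-gap ratio divides by q (the poor only): 2.932203 / 7 = 0.419.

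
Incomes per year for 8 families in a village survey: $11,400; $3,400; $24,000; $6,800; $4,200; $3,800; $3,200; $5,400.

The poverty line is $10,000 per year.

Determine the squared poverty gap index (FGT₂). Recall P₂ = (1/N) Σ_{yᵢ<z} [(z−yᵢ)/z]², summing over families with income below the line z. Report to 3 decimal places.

Below z: $3,200, $3,400, $3,800, $4,200, $5,400, $6,800 (q = 6 of N = 8).
Relative gaps: (10000−3200)/10000 = 0.6800; (10000−3400)/10000 = 0.6600; (10000−3800)/10000 = 0.6200; (10000−4200)/10000 = 0.5800; (10000−5400)/10000 = 0.4600; (10000−6800)/10000 = 0.3200.
Squared: 0.4624; 0.4356; 0.3844; 0.3364; 0.2116; 0.1024.
Sum = 1.932800; P₂ = 1.932800 / 8 = 0.242.

0.242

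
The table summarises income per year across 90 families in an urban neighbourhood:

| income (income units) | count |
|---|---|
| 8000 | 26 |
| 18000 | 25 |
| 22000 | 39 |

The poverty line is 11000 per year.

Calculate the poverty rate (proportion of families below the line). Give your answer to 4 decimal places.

0.2889

26 of the 90 families have income below 11000.
H = 26/90 = 0.2889.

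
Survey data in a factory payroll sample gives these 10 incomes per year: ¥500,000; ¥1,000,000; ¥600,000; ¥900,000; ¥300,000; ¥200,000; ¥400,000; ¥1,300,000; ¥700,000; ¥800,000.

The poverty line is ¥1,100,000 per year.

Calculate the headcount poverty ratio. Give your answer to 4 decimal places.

0.9000

9 of the 10 families have income below ¥1,100,000.
H = 9/10 = 0.9000.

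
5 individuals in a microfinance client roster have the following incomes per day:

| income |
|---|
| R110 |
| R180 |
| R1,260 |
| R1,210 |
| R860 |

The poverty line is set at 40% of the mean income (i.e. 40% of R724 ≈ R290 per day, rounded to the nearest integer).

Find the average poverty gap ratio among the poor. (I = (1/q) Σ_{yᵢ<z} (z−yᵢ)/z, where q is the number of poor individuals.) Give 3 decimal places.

0.500

Below the line: R110, R180 (q = 2 of N = 5).
Shortfall ratios (z−y)/z: 0.6207, 0.3793; sum = 1.000000.
I averages over the q = 2 poor units only: 1.000000 / 2 = 0.500.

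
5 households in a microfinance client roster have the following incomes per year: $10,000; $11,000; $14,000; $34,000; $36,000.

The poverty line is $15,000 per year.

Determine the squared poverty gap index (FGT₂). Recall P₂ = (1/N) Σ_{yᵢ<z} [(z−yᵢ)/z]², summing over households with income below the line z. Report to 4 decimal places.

0.0373

Incomes under z: $10,000, $11,000, $14,000 (q = 3 of N = 5).
Shortfall ratios: (15000−10000)/15000 = 0.3333; (15000−11000)/15000 = 0.2667; (15000−14000)/15000 = 0.0667.
Squared: 0.1111; 0.0711; 0.0044.
Sum = 0.186667; P₂ = 0.186667 / 5 = 0.0373.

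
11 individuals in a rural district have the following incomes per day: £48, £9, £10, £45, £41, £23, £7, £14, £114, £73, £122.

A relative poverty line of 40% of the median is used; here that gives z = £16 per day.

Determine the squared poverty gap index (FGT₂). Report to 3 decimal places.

0.060

Below z: £7, £9, £10, £14 (q = 4 of N = 11).
Normalized shortfalls: (16−7)/16 = 0.5625; (16−9)/16 = 0.4375; (16−10)/16 = 0.3750; (16−14)/16 = 0.1250.
Squared: 0.3164; 0.1914; 0.1406; 0.0156.
Sum = 0.664062; P₂ = 0.664062 / 11 = 0.060.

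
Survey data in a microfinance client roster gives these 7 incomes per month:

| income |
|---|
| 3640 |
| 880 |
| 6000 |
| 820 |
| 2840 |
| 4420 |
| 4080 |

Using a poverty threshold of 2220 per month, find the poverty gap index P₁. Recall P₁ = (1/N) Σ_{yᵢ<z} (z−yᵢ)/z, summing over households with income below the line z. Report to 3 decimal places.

0.176

Incomes under z: 820, 880 (q = 2 of N = 7).
Shortfall ratios: (2220−820)/2220 = 0.6306; (2220−880)/2220 = 0.6036.
Σ = 1.234234. Dividing by the full population N = 7 gives P₁ = 0.176.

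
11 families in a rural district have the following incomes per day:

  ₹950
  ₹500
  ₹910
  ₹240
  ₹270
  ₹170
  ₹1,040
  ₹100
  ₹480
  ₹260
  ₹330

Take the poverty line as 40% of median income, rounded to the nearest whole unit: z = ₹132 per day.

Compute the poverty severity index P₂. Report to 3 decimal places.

0.005

Poor units: ₹100 (q = 1 of N = 11).
Relative gaps: (132−100)/132 = 0.2424.
Squared: 0.0588.
Sum = 0.058770; P₂ = 0.058770 / 11 = 0.005.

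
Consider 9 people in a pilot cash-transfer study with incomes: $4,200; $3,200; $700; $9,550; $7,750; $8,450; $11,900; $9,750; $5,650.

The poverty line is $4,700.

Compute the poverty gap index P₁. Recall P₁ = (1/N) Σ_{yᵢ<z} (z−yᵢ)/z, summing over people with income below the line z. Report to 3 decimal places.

0.142

Below z: $700, $3,200, $4,200 (q = 3 of N = 9).
Normalized shortfalls: (4700−700)/4700 = 0.8511; (4700−3200)/4700 = 0.3191; (4700−4200)/4700 = 0.1064.
Σ = 1.276596. Dividing by the full population N = 9 gives P₁ = 0.142.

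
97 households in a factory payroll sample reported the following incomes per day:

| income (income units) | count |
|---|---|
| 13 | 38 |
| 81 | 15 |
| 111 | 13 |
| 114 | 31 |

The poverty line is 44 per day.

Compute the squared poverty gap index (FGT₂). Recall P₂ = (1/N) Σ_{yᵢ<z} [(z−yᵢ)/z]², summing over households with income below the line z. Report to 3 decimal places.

0.194

Below z: 38×13 (q = 38 of N = 97).
Relative gaps: (44−13)/44 = 0.7045 (×38).
Squared: 0.4964 (×38).
Sum = 18.862603; P₂ = 18.862603 / 97 = 0.194.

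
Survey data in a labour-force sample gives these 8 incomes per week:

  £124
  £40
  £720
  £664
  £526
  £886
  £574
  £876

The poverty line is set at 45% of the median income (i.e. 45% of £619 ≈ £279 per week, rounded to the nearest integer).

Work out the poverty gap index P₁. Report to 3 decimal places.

Poor units: £40, £124 (q = 2 of N = 8).
Normalized shortfalls: (279−40)/279 = 0.8566; (279−124)/279 = 0.5556.
Σ = 1.412186. Dividing by the full population N = 8 gives P₁ = 0.177.

0.177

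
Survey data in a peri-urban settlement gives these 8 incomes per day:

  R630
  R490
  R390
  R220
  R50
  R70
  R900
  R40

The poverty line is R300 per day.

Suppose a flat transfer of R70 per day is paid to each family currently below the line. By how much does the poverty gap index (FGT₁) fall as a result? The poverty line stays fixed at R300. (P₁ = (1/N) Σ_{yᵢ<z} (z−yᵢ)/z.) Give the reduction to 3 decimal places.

Before: below the line — R40, R50, R70, R220; poverty gap index (FGT₁) = 0.34167.
After the R70 transfer: below the line — R110, R120, R140, R290; poverty gap index (FGT₁) = 0.22500.
Reduction = 0.34167 − 0.22500 = 0.117.

0.117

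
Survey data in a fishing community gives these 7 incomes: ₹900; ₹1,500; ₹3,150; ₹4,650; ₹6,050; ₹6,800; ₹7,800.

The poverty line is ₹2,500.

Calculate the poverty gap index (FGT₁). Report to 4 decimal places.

Incomes under z: ₹900, ₹1,500 (q = 2 of N = 7).
Relative gaps: (2500−900)/2500 = 0.6400; (2500−1500)/2500 = 0.4000.
Σ = 1.040000. Dividing by the full population N = 7 gives P₁ = 0.1486.

0.1486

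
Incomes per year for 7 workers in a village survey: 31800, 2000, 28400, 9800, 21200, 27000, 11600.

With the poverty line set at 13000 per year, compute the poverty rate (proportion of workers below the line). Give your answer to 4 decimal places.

3 of the 7 workers have income below 13000.
H = 3/7 = 0.4286.

0.4286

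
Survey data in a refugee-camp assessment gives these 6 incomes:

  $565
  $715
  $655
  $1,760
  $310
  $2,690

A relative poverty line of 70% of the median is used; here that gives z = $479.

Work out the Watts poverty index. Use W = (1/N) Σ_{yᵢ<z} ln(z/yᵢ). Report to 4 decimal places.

Incomes under z: $310 (q = 1 of N = 6).
Log shortfalls: ln(479/310) = 0.4351.
W = 0.435128 / 6 = 0.0725.

0.0725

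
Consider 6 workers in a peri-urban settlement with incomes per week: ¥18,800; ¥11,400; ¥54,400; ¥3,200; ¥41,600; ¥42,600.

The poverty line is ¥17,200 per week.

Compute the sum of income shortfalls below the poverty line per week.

¥19,800

Below the line: ¥3,200, ¥11,400 (q = 2 of N = 6).
Individual gaps: 17200−3200 = 14000; 17200−11400 = 5800.
Aggregate gap = ¥19,800.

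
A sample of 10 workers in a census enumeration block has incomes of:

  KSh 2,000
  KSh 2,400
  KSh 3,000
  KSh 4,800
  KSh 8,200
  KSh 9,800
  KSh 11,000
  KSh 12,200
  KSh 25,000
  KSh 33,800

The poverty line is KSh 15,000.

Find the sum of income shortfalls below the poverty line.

KSh 66,600

Incomes under z: KSh 2,000, KSh 2,400, KSh 3,000, KSh 4,800, KSh 8,200, KSh 9,800, KSh 11,000, KSh 12,200 (q = 8 of N = 10).
Individual gaps: 15000−2000 = 13000; 15000−2400 = 12600; 15000−3000 = 12000; 15000−4800 = 10200; 15000−8200 = 6800; 15000−9800 = 5200; 15000−11000 = 4000; 15000−12200 = 2800.
Aggregate gap = KSh 66,600.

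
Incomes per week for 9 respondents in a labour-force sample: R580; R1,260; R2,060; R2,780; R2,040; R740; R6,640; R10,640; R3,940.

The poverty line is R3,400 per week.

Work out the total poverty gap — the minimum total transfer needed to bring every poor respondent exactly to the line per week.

R10,940

Incomes under z: R580, R740, R1,260, R2,040, R2,060, R2,780 (q = 6 of N = 9).
Individual gaps: 3400−580 = 2820; 3400−740 = 2660; 3400−1260 = 2140; 3400−2040 = 1360; 3400−2060 = 1340; 3400−2780 = 620.
Aggregate gap = R10,940.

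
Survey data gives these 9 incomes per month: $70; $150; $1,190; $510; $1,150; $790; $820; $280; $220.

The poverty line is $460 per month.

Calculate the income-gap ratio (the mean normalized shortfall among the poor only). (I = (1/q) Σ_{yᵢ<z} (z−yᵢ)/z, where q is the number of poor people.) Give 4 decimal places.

Incomes under z: $70, $150, $220, $280 (q = 4 of N = 9).
Shortfall ratios (z−y)/z: 0.8478, 0.6739, 0.5217, 0.3913; sum = 2.434783.
The income-gap ratio divides by q (the poor only): 2.434783 / 4 = 0.6087.

0.6087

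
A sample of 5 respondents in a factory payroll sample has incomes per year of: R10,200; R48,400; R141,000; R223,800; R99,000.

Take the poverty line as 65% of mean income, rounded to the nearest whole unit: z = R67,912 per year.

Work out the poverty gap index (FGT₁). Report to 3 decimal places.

Poor units: R10,200, R48,400 (q = 2 of N = 5).
Shortfall ratios: (67912−10200)/67912 = 0.8498; (67912−48400)/67912 = 0.2873.
Sum of shortfalls = 1.137119; P₁ averages over all N: 1.137119 / 5 = 0.227.

0.227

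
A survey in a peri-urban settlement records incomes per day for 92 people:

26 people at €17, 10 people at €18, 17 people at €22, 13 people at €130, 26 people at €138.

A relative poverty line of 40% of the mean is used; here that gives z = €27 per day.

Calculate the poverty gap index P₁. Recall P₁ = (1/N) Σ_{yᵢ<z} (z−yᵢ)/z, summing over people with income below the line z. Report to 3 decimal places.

Below z: 26×€17, 10×€18, 17×€22 (q = 53 of N = 92).
Relative gaps: (27−17)/27 = 0.3704 (×26); (27−18)/27 = 0.3333 (×10); (27−22)/27 = 0.1852 (×17).
Σ = 16.111111. Dividing by the full population N = 92 gives P₁ = 0.175.

0.175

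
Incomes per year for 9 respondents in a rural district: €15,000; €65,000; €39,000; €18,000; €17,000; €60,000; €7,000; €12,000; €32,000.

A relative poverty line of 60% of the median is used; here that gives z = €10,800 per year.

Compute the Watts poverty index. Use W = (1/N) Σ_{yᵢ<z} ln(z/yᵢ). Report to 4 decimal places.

0.0482

Incomes under z: €7,000 (q = 1 of N = 9).
ln(z/y) terms: ln(10800/7000) = 0.4336.
W = 0.433636 / 9 = 0.0482.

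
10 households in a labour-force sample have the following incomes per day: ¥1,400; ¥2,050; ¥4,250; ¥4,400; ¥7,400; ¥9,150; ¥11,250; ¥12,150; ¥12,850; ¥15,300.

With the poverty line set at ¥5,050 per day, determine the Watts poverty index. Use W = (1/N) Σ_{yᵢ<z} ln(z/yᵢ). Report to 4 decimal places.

Poor units: ¥1,400, ¥2,050, ¥4,250, ¥4,400 (q = 4 of N = 10).
Log gaps: ln(5050/1400) = 1.2829; ln(5050/2050) = 0.9015; ln(5050/4250) = 0.1725; ln(5050/4400) = 0.1378.
W = 2.494717 / 10 = 0.2495.

0.2495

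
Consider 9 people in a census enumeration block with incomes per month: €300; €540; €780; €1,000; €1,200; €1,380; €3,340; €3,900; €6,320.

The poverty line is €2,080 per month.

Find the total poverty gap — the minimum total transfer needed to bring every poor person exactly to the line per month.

Poor units: €300, €540, €780, €1,000, €1,200, €1,380 (q = 6 of N = 9).
Individual gaps: 2080−300 = 1780; 2080−540 = 1540; 2080−780 = 1300; 2080−1000 = 1080; 2080−1200 = 880; 2080−1380 = 700.
Aggregate gap = €7,280.

€7,280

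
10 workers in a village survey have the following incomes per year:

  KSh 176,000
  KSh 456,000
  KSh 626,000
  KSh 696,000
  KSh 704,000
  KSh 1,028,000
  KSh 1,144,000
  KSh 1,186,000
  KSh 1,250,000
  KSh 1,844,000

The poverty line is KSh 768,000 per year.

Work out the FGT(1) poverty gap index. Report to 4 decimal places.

Incomes under z: KSh 176,000, KSh 456,000, KSh 626,000, KSh 696,000, KSh 704,000 (q = 5 of N = 10).
Shortfall ratios: (768000−176000)/768000 = 0.7708; (768000−456000)/768000 = 0.4062; (768000−626000)/768000 = 0.1849; (768000−696000)/768000 = 0.0938; (768000−704000)/768000 = 0.0833.
Σ = 1.539062. Dividing by the full population N = 10 gives P₁ = 0.1539.

0.1539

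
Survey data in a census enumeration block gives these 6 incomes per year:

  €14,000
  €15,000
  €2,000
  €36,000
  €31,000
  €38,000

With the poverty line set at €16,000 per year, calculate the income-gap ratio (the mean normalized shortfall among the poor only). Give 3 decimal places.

0.354

Incomes under z: €2,000, €14,000, €15,000 (q = 3 of N = 6).
Shortfall ratios (z−y)/z: 0.8750, 0.1250, 0.0625; sum = 1.062500.
I averages over the q = 3 poor units only: 1.062500 / 3 = 0.354.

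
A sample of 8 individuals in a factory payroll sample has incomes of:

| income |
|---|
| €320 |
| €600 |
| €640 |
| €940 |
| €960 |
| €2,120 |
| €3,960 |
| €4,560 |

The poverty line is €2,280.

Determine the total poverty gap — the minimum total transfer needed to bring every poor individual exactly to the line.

€8,100

Poor units: €320, €600, €640, €940, €960, €2,120 (q = 6 of N = 8).
Individual gaps: 2280−320 = 1960; 2280−600 = 1680; 2280−640 = 1640; 2280−940 = 1340; 2280−960 = 1320; 2280−2120 = 160.
Aggregate gap = €8,100.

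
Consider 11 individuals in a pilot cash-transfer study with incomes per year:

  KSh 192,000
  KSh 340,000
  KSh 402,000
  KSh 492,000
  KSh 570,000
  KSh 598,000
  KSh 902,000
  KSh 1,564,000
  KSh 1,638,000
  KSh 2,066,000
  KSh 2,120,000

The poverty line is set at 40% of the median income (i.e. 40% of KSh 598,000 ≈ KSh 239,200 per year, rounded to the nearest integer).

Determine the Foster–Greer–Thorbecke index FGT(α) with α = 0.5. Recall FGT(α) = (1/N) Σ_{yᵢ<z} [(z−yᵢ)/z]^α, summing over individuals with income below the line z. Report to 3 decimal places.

0.040

Incomes under z: KSh 192,000 (q = 1 of N = 11).
Shortfall ratios: (239200−192000)/239200 = 0.1973.
Raised to α = 0.5: 0.44421.
Sum = 0.444212; FGT(0.5) = 0.444212 / 11 = 0.040.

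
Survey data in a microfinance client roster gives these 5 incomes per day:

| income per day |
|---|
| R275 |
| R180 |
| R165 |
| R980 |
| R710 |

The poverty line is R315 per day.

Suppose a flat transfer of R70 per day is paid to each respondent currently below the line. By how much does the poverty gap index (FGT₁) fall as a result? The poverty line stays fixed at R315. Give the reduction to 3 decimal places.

0.114

Before: below the line — R165, R180, R275; poverty gap index (FGT₁) = 0.20635.
After the R70 transfer: below the line — R235, R250; poverty gap index (FGT₁) = 0.09206.
Reduction = 0.20635 − 0.09206 = 0.114.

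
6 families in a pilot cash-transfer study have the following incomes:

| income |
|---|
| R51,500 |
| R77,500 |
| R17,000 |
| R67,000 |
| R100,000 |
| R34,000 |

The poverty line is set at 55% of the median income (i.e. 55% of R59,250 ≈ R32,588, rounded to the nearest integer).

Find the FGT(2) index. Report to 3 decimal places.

0.038

Poor units: R17,000 (q = 1 of N = 6).
Shortfall ratios: (32588−17000)/32588 = 0.4783.
Squared: 0.2288.
Sum = 0.228805; P₂ = 0.228805 / 6 = 0.038.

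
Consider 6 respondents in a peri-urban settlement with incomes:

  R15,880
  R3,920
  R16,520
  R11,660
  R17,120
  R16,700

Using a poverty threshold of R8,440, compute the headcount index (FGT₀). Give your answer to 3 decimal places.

0.167

1 of the 6 respondents have income below R8,440.
H = 1/6 = 0.167.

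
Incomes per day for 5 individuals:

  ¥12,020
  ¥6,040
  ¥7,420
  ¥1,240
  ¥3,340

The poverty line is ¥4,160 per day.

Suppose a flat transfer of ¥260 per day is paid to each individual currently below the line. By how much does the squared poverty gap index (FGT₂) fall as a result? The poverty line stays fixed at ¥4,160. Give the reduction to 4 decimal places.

Before: below the line — ¥1,240, ¥3,340; squared poverty gap index (FGT₂) = 0.106310.
After the ¥260 transfer: below the line — ¥1,500, ¥3,600; squared poverty gap index (FGT₂) = 0.085397.
Reduction = 0.106310 − 0.085397 = 0.0209.

0.0209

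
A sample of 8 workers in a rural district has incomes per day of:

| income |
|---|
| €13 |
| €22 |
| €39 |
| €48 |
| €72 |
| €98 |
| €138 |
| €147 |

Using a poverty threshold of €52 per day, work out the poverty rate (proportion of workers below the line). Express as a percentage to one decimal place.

50.0%

4 of the 8 workers have income below €52.
H = 4/8 = 50.0%.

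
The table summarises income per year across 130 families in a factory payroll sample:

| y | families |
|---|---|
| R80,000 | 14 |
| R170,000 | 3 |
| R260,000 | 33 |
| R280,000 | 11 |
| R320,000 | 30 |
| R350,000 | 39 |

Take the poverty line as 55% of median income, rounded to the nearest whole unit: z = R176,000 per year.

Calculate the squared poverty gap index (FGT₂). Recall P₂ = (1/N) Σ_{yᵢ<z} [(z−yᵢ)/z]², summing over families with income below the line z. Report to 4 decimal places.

Below the line: 14×R80,000, 3×R170,000 (q = 17 of N = 130).
Relative gaps: (176000−80000)/176000 = 0.5455 (×14); (176000−170000)/176000 = 0.0341 (×3).
Squared: 0.2975 (×14); 0.0012 (×3).
Sum = 4.168776; P₂ = 4.168776 / 130 = 0.0321.

0.0321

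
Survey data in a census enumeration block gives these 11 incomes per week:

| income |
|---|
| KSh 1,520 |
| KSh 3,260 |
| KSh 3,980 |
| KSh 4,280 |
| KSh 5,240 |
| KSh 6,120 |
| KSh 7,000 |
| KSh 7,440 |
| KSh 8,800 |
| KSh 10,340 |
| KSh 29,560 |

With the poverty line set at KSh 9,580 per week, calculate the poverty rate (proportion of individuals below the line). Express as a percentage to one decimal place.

81.8%

9 of the 11 individuals have income below KSh 9,580.
H = 9/11 = 81.8%.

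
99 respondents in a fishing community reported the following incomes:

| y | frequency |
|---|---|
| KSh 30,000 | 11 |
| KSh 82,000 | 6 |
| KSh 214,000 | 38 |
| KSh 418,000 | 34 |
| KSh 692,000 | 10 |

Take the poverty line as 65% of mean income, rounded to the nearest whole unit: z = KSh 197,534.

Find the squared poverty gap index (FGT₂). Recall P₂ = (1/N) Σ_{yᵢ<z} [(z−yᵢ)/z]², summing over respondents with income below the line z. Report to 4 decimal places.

Below z: 11×KSh 30,000, 6×KSh 82,000 (q = 17 of N = 99).
Shortfall ratios: (197534−30000)/197534 = 0.8481 (×11); (197534−82000)/197534 = 0.5849 (×6).
Squared: 0.7193 (×11); 0.3421 (×6).
Sum = 9.965040; P₂ = 9.965040 / 99 = 0.1007.

0.1007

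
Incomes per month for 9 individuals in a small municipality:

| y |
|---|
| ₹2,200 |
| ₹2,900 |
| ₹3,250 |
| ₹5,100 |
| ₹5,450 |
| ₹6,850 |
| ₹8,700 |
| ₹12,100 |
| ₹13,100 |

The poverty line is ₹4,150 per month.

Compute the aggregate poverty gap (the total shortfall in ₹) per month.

₹4,100

Below z: ₹2,200, ₹2,900, ₹3,250 (q = 3 of N = 9).
Individual gaps: 4150−2200 = 1950; 4150−2900 = 1250; 4150−3250 = 900.
Aggregate gap = ₹4,100.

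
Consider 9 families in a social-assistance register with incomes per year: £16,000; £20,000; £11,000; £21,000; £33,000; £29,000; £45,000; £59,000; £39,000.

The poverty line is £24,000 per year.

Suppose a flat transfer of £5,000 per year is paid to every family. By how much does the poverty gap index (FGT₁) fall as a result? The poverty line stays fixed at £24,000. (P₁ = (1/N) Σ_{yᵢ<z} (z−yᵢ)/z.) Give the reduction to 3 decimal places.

0.079

Before: below the line — £11,000, £16,000, £20,000, £21,000; poverty gap index (FGT₁) = 0.12963.
After the £5,000 transfer: below the line — £16,000, £21,000; poverty gap index (FGT₁) = 0.05093.
Reduction = 0.12963 − 0.05093 = 0.079.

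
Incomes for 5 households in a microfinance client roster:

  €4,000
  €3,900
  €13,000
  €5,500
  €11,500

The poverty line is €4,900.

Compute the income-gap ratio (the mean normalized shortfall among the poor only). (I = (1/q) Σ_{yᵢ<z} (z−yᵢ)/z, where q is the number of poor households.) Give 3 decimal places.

0.194

Incomes under z: €3,900, €4,000 (q = 2 of N = 5).
Shortfall ratios (z−y)/z: 0.2041, 0.1837; sum = 0.387755.
The income-gap ratio divides by q (the poor only): 0.387755 / 2 = 0.194.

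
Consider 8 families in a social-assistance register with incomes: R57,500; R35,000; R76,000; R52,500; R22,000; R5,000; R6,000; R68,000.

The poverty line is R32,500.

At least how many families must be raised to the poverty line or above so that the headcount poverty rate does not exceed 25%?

Currently q = 3 of N = 8 are below the line (H = 0.375).
A headcount ratio of at most 25% allows at most ⌊0.25 × 8⌋ = 2 poor families.
So at least 3 − 2 = 1 must be lifted.

1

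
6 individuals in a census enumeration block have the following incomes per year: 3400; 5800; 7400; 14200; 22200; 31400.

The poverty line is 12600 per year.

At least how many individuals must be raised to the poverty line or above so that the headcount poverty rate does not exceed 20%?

2

3 of the 6 individuals are poor, so H = 3/6 = 0.500.
A headcount ratio of at most 20% allows at most ⌊0.20 × 6⌋ = 1 poor individuals.
So at least 3 − 1 = 2 must be lifted.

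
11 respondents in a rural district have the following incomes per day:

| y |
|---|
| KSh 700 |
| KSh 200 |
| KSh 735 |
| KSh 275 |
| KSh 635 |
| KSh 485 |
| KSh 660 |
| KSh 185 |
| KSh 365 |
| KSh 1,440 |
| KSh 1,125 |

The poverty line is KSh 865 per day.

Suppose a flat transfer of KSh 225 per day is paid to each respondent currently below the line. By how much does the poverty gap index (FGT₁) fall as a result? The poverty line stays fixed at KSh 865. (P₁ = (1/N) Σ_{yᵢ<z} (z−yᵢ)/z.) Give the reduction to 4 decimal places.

Before: below the line — KSh 185, KSh 200, KSh 275, KSh 365, KSh 485, KSh 635, KSh 660, KSh 700, KSh 735; poverty gap index (FGT₁) = 0.372570.
After the KSh 225 transfer: below the line — KSh 410, KSh 425, KSh 500, KSh 590, KSh 710, KSh 860; poverty gap index (FGT₁) = 0.178140.
Reduction = 0.372570 − 0.178140 = 0.1944.

0.1944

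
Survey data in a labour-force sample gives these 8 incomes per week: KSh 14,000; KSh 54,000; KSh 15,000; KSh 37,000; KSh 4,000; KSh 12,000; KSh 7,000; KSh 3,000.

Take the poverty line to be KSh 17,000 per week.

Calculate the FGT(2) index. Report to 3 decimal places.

0.218

Poor units: KSh 3,000, KSh 4,000, KSh 7,000, KSh 12,000, KSh 14,000, KSh 15,000 (q = 6 of N = 8).
Shortfall ratios: (17000−3000)/17000 = 0.8235; (17000−4000)/17000 = 0.7647; (17000−7000)/17000 = 0.5882; (17000−12000)/17000 = 0.2941; (17000−14000)/17000 = 0.1765; (17000−15000)/17000 = 0.1176.
Squared: 0.6782; 0.5848; 0.3460; 0.0865; 0.0311; 0.0138.
Sum = 1.740484; P₂ = 1.740484 / 8 = 0.218.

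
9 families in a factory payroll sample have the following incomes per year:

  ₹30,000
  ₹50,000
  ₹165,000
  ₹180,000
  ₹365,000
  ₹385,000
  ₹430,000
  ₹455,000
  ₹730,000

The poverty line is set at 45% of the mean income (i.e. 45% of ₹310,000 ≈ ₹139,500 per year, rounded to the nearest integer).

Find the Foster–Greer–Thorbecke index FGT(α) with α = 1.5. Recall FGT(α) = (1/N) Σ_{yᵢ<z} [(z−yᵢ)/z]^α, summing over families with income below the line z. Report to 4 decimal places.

Below the line: ₹30,000, ₹50,000 (q = 2 of N = 9).
Relative gaps: (139500−30000)/139500 = 0.7849; (139500−50000)/139500 = 0.6416.
Raised to α = 1.5: 0.69544; 0.51389.
Sum = 1.209334; FGT(1.5) = 1.209334 / 9 = 0.1344.

0.1344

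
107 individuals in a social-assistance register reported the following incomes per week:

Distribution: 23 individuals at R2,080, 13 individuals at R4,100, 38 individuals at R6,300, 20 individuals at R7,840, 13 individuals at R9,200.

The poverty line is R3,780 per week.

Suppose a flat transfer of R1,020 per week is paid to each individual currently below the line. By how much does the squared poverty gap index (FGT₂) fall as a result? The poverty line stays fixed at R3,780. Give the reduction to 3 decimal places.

Before: below the line — 23×R2,080; squared poverty gap index (FGT₂) = 0.04348.
After the R1,020 transfer: below the line — 23×R3,100; squared poverty gap index (FGT₂) = 0.00696.
Reduction = 0.04348 − 0.00696 = 0.037.

0.037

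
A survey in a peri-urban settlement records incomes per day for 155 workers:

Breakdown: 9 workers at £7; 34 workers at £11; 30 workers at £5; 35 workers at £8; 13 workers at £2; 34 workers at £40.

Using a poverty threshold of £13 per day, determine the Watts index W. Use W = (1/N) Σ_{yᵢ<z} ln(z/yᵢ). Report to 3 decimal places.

Incomes under z: 13×£2, 30×£5, 9×£7, 35×£8, 34×£11 (q = 121 of N = 155).
Log gaps: ln(13/2) = 1.8718 (×13); ln(13/5) = 0.9555 (×30); ln(13/7) = 0.6190 (×9); ln(13/8) = 0.4855 (×35); ln(13/11) = 0.1671 (×34).
W = 81.242737 / 155 = 0.524.

0.524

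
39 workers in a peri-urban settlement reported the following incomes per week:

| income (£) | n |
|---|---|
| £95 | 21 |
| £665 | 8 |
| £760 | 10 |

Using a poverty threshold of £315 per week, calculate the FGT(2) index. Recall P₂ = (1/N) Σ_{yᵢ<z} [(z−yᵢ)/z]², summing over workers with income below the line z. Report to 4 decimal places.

0.2627

Below the line: 21×£95 (q = 21 of N = 39).
Gap ratios (z−y)/z: (315−95)/315 = 0.6984 (×21).
Squared: 0.4878 (×21).
Sum = 10.243386; P₂ = 10.243386 / 39 = 0.2627.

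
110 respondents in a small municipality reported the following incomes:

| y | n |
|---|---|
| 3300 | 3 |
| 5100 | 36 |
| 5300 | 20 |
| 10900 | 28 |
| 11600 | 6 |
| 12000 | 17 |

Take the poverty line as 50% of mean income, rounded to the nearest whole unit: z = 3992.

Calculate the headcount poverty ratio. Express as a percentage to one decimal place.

3 of the 110 respondents have income below 3992.
H = 3/110 = 2.7%.

2.7%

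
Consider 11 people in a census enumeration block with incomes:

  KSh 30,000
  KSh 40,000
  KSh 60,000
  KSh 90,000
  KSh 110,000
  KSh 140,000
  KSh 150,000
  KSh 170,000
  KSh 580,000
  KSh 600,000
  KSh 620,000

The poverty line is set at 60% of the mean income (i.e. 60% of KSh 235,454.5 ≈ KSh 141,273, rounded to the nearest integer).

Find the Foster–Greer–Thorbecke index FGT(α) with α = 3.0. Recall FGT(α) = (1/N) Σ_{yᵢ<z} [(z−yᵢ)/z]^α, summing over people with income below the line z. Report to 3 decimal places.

Below z: KSh 30,000, KSh 40,000, KSh 60,000, KSh 90,000, KSh 110,000, KSh 140,000 (q = 6 of N = 11).
Normalized shortfalls: (141273−30000)/141273 = 0.7876; (141273−40000)/141273 = 0.7169; (141273−60000)/141273 = 0.5753; (141273−90000)/141273 = 0.3629; (141273−110000)/141273 = 0.2214; (141273−140000)/141273 = 0.0090.
Raised to α = 3.0: 0.48864; 0.36839; 0.19040; 0.04781; 0.01085; 0.00000.
Sum = 1.106082; FGT(3.0) = 1.106082 / 11 = 0.101.

0.101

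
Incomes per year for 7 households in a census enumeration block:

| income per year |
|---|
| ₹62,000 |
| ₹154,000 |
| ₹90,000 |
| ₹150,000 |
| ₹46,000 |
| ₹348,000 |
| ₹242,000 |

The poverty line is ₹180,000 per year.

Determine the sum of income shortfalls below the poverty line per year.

Below z: ₹46,000, ₹62,000, ₹90,000, ₹150,000, ₹154,000 (q = 5 of N = 7).
Individual gaps: 180000−46000 = 134000; 180000−62000 = 118000; 180000−90000 = 90000; 180000−150000 = 30000; 180000−154000 = 26000.
Aggregate gap = ₹398,000.

₹398,000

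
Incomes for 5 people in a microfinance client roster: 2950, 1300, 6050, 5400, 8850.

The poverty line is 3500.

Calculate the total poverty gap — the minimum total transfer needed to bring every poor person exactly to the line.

Incomes under z: 1300, 2950 (q = 2 of N = 5).
Individual gaps: 3500−1300 = 2200; 3500−2950 = 550.
Aggregate gap = 2750.

2750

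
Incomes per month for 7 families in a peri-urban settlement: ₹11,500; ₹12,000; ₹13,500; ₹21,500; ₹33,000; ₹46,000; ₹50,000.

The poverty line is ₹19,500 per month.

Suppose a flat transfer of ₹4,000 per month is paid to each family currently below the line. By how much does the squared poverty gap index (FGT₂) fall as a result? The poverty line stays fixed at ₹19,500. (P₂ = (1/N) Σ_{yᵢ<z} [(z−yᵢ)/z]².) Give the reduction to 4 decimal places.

Before: below the line — ₹11,500, ₹12,000, ₹13,500; squared poverty gap index (FGT₂) = 0.058702.
After the ₹4,000 transfer: below the line — ₹15,500, ₹16,000, ₹17,500; squared poverty gap index (FGT₂) = 0.012116.
Reduction = 0.058702 − 0.012116 = 0.0466.

0.0466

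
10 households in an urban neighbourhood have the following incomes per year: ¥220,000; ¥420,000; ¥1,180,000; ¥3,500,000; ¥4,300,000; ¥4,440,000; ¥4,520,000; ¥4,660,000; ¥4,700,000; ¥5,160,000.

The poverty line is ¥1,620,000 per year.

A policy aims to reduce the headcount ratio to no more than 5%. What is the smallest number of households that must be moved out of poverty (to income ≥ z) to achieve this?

3

3 of the 10 households are poor, so H = 3/10 = 0.300.
A headcount ratio of at most 5% allows at most ⌊0.05 × 10⌋ = 0 poor households.
So at least 3 − 0 = 3 must be lifted.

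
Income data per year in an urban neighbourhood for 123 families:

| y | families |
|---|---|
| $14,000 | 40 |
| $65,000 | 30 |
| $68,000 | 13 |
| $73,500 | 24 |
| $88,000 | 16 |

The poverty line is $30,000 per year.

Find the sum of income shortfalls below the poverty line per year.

$640,000

Below z: 40×$14,000 (q = 40 of N = 123).
Individual gaps: 40×(30000−14000) = 640000.
Aggregate gap = $640,000.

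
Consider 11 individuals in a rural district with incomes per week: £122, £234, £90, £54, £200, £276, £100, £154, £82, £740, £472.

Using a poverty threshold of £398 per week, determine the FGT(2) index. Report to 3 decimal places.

Poor units: £54, £82, £90, £100, £122, £154, £200, £234, £276 (q = 9 of N = 11).
Normalized shortfalls: (398−54)/398 = 0.8643; (398−82)/398 = 0.7940; (398−90)/398 = 0.7739; (398−100)/398 = 0.7487; (398−122)/398 = 0.6935; (398−154)/398 = 0.6131; (398−200)/398 = 0.4975; (398−234)/398 = 0.4121; (398−276)/398 = 0.3065.
Squared: 0.7471; 0.6304; 0.5989; 0.5606; 0.4809; 0.3758; 0.2475; 0.1698; 0.0940.
Sum = 3.904927; P₂ = 3.904927 / 11 = 0.355.

0.355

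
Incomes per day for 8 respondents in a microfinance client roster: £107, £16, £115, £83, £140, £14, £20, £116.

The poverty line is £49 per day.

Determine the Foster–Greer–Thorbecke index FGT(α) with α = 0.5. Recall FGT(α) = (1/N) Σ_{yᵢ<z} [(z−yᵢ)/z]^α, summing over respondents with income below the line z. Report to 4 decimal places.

Below z: £14, £16, £20 (q = 3 of N = 8).
Relative gaps: (49−14)/49 = 0.7143; (49−16)/49 = 0.6735; (49−20)/49 = 0.5918.
Raised to α = 0.5: 0.84515; 0.82065; 0.76931.
Sum = 2.435115; FGT(0.5) = 2.435115 / 8 = 0.3044.

0.3044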